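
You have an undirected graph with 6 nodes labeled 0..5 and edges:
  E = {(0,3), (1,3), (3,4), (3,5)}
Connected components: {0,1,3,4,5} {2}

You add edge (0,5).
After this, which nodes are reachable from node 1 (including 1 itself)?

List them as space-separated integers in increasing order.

Answer: 0 1 3 4 5

Derivation:
Before: nodes reachable from 1: {0,1,3,4,5}
Adding (0,5): both endpoints already in same component. Reachability from 1 unchanged.
After: nodes reachable from 1: {0,1,3,4,5}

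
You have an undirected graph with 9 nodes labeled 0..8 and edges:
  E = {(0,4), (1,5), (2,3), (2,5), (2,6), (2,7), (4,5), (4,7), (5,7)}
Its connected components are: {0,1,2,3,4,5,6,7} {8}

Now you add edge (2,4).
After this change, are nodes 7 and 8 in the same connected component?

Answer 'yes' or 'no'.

Answer: no

Derivation:
Initial components: {0,1,2,3,4,5,6,7} {8}
Adding edge (2,4): both already in same component {0,1,2,3,4,5,6,7}. No change.
New components: {0,1,2,3,4,5,6,7} {8}
Are 7 and 8 in the same component? no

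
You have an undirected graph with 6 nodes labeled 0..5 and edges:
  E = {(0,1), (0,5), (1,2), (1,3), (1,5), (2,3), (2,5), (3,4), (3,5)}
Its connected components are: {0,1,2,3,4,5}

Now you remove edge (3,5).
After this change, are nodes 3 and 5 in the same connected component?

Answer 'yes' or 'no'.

Answer: yes

Derivation:
Initial components: {0,1,2,3,4,5}
Removing edge (3,5): not a bridge — component count unchanged at 1.
New components: {0,1,2,3,4,5}
Are 3 and 5 in the same component? yes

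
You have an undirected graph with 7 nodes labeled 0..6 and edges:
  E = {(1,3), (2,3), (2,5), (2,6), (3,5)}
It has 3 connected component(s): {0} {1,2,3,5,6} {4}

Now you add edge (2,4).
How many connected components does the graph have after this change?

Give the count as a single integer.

Initial component count: 3
Add (2,4): merges two components. Count decreases: 3 -> 2.
New component count: 2

Answer: 2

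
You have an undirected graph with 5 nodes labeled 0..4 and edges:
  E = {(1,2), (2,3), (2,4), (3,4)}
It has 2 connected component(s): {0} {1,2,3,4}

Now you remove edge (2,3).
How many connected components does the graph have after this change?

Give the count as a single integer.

Initial component count: 2
Remove (2,3): not a bridge. Count unchanged: 2.
  After removal, components: {0} {1,2,3,4}
New component count: 2

Answer: 2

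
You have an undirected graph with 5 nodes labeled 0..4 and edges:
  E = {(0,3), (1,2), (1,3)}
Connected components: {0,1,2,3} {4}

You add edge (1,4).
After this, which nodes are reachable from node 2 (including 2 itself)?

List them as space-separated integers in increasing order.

Answer: 0 1 2 3 4

Derivation:
Before: nodes reachable from 2: {0,1,2,3}
Adding (1,4): merges 2's component with another. Reachability grows.
After: nodes reachable from 2: {0,1,2,3,4}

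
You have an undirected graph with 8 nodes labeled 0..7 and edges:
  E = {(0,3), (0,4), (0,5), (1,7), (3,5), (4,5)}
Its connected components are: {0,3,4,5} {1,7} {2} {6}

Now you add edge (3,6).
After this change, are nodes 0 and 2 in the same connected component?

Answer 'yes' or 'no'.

Answer: no

Derivation:
Initial components: {0,3,4,5} {1,7} {2} {6}
Adding edge (3,6): merges {0,3,4,5} and {6}.
New components: {0,3,4,5,6} {1,7} {2}
Are 0 and 2 in the same component? no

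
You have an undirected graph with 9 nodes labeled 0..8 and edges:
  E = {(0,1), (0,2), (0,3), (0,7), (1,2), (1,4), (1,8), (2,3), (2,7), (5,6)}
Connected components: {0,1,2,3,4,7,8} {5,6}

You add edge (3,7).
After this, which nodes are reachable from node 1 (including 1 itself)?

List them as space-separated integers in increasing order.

Answer: 0 1 2 3 4 7 8

Derivation:
Before: nodes reachable from 1: {0,1,2,3,4,7,8}
Adding (3,7): both endpoints already in same component. Reachability from 1 unchanged.
After: nodes reachable from 1: {0,1,2,3,4,7,8}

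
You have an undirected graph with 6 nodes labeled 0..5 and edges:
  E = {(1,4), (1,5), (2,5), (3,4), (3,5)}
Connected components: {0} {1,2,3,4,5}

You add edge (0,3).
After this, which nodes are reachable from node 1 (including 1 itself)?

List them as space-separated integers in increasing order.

Before: nodes reachable from 1: {1,2,3,4,5}
Adding (0,3): merges 1's component with another. Reachability grows.
After: nodes reachable from 1: {0,1,2,3,4,5}

Answer: 0 1 2 3 4 5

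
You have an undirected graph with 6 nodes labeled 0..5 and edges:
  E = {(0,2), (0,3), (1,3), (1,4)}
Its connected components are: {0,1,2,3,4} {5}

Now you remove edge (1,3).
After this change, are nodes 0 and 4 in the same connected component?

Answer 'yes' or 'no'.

Initial components: {0,1,2,3,4} {5}
Removing edge (1,3): it was a bridge — component count 2 -> 3.
New components: {0,2,3} {1,4} {5}
Are 0 and 4 in the same component? no

Answer: no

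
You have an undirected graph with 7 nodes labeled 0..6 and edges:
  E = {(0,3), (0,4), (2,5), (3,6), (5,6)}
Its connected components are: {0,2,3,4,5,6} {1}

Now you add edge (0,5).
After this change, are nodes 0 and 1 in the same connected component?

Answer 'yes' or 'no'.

Initial components: {0,2,3,4,5,6} {1}
Adding edge (0,5): both already in same component {0,2,3,4,5,6}. No change.
New components: {0,2,3,4,5,6} {1}
Are 0 and 1 in the same component? no

Answer: no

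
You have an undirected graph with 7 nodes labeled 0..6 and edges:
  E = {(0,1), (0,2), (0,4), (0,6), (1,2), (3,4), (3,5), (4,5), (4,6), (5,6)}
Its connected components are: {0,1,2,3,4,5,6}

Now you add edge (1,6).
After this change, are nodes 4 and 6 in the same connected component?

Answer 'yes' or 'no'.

Answer: yes

Derivation:
Initial components: {0,1,2,3,4,5,6}
Adding edge (1,6): both already in same component {0,1,2,3,4,5,6}. No change.
New components: {0,1,2,3,4,5,6}
Are 4 and 6 in the same component? yes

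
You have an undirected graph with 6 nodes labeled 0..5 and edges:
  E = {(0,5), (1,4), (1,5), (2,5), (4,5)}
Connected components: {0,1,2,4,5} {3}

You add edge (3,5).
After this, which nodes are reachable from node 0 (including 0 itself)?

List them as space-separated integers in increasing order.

Answer: 0 1 2 3 4 5

Derivation:
Before: nodes reachable from 0: {0,1,2,4,5}
Adding (3,5): merges 0's component with another. Reachability grows.
After: nodes reachable from 0: {0,1,2,3,4,5}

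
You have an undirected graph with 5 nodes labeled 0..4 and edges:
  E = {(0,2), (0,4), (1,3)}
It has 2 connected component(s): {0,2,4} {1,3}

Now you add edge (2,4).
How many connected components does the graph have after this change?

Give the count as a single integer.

Initial component count: 2
Add (2,4): endpoints already in same component. Count unchanged: 2.
New component count: 2

Answer: 2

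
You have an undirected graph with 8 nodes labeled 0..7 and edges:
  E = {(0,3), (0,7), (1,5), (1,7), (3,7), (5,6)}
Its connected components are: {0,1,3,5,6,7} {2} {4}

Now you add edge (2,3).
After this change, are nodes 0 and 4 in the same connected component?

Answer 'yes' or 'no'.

Answer: no

Derivation:
Initial components: {0,1,3,5,6,7} {2} {4}
Adding edge (2,3): merges {2} and {0,1,3,5,6,7}.
New components: {0,1,2,3,5,6,7} {4}
Are 0 and 4 in the same component? no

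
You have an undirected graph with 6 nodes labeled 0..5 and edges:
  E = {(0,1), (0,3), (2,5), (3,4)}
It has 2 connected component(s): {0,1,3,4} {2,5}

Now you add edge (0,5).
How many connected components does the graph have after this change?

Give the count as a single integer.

Answer: 1

Derivation:
Initial component count: 2
Add (0,5): merges two components. Count decreases: 2 -> 1.
New component count: 1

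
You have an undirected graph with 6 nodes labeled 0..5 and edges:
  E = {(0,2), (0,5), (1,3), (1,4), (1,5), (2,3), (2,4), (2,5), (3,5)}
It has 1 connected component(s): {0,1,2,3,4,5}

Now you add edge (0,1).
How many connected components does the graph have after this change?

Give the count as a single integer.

Answer: 1

Derivation:
Initial component count: 1
Add (0,1): endpoints already in same component. Count unchanged: 1.
New component count: 1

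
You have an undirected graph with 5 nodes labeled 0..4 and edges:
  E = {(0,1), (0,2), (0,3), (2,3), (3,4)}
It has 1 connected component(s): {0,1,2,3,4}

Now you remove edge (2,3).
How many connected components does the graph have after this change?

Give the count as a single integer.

Answer: 1

Derivation:
Initial component count: 1
Remove (2,3): not a bridge. Count unchanged: 1.
  After removal, components: {0,1,2,3,4}
New component count: 1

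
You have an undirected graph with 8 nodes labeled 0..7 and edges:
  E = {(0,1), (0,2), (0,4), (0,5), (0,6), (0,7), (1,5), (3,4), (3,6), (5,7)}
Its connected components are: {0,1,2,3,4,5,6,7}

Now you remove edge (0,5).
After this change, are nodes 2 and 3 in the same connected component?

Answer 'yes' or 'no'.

Answer: yes

Derivation:
Initial components: {0,1,2,3,4,5,6,7}
Removing edge (0,5): not a bridge — component count unchanged at 1.
New components: {0,1,2,3,4,5,6,7}
Are 2 and 3 in the same component? yes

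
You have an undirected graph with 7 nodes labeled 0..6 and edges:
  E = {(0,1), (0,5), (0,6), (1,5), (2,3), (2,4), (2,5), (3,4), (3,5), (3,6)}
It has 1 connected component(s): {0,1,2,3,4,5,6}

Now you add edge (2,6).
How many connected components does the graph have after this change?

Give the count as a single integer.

Answer: 1

Derivation:
Initial component count: 1
Add (2,6): endpoints already in same component. Count unchanged: 1.
New component count: 1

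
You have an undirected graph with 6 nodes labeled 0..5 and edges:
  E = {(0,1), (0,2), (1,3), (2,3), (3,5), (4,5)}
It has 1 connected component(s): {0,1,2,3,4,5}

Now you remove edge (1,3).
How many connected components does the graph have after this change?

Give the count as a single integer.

Answer: 1

Derivation:
Initial component count: 1
Remove (1,3): not a bridge. Count unchanged: 1.
  After removal, components: {0,1,2,3,4,5}
New component count: 1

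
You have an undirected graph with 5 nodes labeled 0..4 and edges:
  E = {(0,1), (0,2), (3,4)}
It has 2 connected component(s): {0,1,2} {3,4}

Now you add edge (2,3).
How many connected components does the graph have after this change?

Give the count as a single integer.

Initial component count: 2
Add (2,3): merges two components. Count decreases: 2 -> 1.
New component count: 1

Answer: 1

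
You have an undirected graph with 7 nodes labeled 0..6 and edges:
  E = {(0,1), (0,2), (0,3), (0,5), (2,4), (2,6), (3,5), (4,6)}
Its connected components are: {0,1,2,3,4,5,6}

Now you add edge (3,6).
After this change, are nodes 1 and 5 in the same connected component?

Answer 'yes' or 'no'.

Initial components: {0,1,2,3,4,5,6}
Adding edge (3,6): both already in same component {0,1,2,3,4,5,6}. No change.
New components: {0,1,2,3,4,5,6}
Are 1 and 5 in the same component? yes

Answer: yes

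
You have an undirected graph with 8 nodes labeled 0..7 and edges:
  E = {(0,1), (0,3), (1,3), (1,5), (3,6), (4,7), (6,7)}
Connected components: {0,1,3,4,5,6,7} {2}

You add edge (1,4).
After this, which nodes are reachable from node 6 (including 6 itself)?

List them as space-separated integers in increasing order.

Answer: 0 1 3 4 5 6 7

Derivation:
Before: nodes reachable from 6: {0,1,3,4,5,6,7}
Adding (1,4): both endpoints already in same component. Reachability from 6 unchanged.
After: nodes reachable from 6: {0,1,3,4,5,6,7}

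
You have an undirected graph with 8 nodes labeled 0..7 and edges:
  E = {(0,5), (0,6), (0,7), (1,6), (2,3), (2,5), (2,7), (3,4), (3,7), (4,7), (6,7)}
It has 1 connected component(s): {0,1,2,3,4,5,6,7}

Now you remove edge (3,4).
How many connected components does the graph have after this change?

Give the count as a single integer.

Initial component count: 1
Remove (3,4): not a bridge. Count unchanged: 1.
  After removal, components: {0,1,2,3,4,5,6,7}
New component count: 1

Answer: 1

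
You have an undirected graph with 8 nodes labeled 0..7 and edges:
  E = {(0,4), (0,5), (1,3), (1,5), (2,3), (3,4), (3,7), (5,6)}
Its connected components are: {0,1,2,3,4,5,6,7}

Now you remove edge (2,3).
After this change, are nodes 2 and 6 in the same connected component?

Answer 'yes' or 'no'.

Initial components: {0,1,2,3,4,5,6,7}
Removing edge (2,3): it was a bridge — component count 1 -> 2.
New components: {0,1,3,4,5,6,7} {2}
Are 2 and 6 in the same component? no

Answer: no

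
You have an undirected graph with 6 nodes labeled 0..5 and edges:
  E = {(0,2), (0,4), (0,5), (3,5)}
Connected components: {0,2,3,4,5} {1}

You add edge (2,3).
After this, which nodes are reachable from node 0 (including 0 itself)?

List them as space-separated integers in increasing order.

Answer: 0 2 3 4 5

Derivation:
Before: nodes reachable from 0: {0,2,3,4,5}
Adding (2,3): both endpoints already in same component. Reachability from 0 unchanged.
After: nodes reachable from 0: {0,2,3,4,5}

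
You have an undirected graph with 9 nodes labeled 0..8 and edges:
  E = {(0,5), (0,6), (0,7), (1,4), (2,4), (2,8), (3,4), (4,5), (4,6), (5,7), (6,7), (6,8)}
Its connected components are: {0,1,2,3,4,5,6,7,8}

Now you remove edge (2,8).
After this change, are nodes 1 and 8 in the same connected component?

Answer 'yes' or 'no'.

Answer: yes

Derivation:
Initial components: {0,1,2,3,4,5,6,7,8}
Removing edge (2,8): not a bridge — component count unchanged at 1.
New components: {0,1,2,3,4,5,6,7,8}
Are 1 and 8 in the same component? yes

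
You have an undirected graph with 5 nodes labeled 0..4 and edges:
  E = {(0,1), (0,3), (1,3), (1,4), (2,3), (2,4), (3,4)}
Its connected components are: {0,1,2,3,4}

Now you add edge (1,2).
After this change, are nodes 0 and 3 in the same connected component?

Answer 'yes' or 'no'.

Initial components: {0,1,2,3,4}
Adding edge (1,2): both already in same component {0,1,2,3,4}. No change.
New components: {0,1,2,3,4}
Are 0 and 3 in the same component? yes

Answer: yes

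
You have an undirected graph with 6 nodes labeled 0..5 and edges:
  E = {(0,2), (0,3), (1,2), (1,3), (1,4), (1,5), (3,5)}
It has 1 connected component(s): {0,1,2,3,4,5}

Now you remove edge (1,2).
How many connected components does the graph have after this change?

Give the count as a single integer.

Answer: 1

Derivation:
Initial component count: 1
Remove (1,2): not a bridge. Count unchanged: 1.
  After removal, components: {0,1,2,3,4,5}
New component count: 1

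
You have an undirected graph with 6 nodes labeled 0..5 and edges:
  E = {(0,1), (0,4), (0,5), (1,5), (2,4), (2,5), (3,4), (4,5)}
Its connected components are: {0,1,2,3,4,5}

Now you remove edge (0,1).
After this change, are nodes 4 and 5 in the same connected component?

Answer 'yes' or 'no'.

Answer: yes

Derivation:
Initial components: {0,1,2,3,4,5}
Removing edge (0,1): not a bridge — component count unchanged at 1.
New components: {0,1,2,3,4,5}
Are 4 and 5 in the same component? yes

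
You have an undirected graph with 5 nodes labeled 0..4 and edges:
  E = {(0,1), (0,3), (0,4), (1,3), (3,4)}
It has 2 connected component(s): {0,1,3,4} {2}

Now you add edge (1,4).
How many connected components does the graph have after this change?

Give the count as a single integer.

Answer: 2

Derivation:
Initial component count: 2
Add (1,4): endpoints already in same component. Count unchanged: 2.
New component count: 2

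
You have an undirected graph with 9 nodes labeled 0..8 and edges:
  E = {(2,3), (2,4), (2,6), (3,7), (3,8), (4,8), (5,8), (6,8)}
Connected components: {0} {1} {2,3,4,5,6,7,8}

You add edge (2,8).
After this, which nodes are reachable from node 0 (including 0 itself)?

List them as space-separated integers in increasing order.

Before: nodes reachable from 0: {0}
Adding (2,8): both endpoints already in same component. Reachability from 0 unchanged.
After: nodes reachable from 0: {0}

Answer: 0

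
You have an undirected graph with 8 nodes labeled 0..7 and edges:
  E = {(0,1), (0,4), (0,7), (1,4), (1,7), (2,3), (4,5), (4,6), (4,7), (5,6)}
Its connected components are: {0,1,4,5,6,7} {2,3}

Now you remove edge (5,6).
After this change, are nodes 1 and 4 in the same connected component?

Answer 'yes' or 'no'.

Answer: yes

Derivation:
Initial components: {0,1,4,5,6,7} {2,3}
Removing edge (5,6): not a bridge — component count unchanged at 2.
New components: {0,1,4,5,6,7} {2,3}
Are 1 and 4 in the same component? yes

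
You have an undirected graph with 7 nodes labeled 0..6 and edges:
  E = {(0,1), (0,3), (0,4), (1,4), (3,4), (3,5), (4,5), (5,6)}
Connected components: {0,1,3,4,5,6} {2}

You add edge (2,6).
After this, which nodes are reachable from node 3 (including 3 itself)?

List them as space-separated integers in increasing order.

Answer: 0 1 2 3 4 5 6

Derivation:
Before: nodes reachable from 3: {0,1,3,4,5,6}
Adding (2,6): merges 3's component with another. Reachability grows.
After: nodes reachable from 3: {0,1,2,3,4,5,6}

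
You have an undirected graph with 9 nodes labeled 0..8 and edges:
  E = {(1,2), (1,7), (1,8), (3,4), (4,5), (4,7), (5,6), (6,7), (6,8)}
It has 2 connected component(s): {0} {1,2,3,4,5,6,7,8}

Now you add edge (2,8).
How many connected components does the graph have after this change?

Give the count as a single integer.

Answer: 2

Derivation:
Initial component count: 2
Add (2,8): endpoints already in same component. Count unchanged: 2.
New component count: 2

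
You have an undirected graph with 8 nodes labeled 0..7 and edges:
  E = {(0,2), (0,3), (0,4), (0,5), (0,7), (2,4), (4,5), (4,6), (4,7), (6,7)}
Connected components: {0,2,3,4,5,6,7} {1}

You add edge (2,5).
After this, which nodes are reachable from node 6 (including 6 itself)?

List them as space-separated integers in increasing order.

Before: nodes reachable from 6: {0,2,3,4,5,6,7}
Adding (2,5): both endpoints already in same component. Reachability from 6 unchanged.
After: nodes reachable from 6: {0,2,3,4,5,6,7}

Answer: 0 2 3 4 5 6 7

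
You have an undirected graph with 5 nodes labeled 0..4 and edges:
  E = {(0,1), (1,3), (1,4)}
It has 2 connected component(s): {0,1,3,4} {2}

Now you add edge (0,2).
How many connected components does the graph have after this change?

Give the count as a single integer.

Initial component count: 2
Add (0,2): merges two components. Count decreases: 2 -> 1.
New component count: 1

Answer: 1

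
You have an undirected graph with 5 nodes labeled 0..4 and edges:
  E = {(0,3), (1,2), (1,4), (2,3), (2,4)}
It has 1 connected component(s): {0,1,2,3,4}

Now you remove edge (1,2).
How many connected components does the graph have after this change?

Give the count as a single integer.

Initial component count: 1
Remove (1,2): not a bridge. Count unchanged: 1.
  After removal, components: {0,1,2,3,4}
New component count: 1

Answer: 1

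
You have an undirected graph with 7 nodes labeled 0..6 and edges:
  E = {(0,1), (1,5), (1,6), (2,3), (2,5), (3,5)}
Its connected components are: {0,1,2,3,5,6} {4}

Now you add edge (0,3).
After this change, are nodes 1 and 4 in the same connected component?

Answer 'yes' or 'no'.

Answer: no

Derivation:
Initial components: {0,1,2,3,5,6} {4}
Adding edge (0,3): both already in same component {0,1,2,3,5,6}. No change.
New components: {0,1,2,3,5,6} {4}
Are 1 and 4 in the same component? no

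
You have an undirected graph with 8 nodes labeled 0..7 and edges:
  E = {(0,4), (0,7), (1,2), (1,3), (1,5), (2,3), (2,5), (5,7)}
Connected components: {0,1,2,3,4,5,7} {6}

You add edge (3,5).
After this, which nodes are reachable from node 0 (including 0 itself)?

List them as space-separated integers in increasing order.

Answer: 0 1 2 3 4 5 7

Derivation:
Before: nodes reachable from 0: {0,1,2,3,4,5,7}
Adding (3,5): both endpoints already in same component. Reachability from 0 unchanged.
After: nodes reachable from 0: {0,1,2,3,4,5,7}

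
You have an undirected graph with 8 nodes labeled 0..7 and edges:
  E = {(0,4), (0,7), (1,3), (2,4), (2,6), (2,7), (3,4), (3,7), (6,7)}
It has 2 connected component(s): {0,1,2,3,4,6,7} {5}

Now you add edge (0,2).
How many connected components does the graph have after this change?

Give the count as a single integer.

Initial component count: 2
Add (0,2): endpoints already in same component. Count unchanged: 2.
New component count: 2

Answer: 2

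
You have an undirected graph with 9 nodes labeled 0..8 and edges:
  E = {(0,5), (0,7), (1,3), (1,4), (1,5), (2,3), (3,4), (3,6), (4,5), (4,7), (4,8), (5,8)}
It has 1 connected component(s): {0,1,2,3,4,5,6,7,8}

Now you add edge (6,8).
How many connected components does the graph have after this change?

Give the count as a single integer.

Initial component count: 1
Add (6,8): endpoints already in same component. Count unchanged: 1.
New component count: 1

Answer: 1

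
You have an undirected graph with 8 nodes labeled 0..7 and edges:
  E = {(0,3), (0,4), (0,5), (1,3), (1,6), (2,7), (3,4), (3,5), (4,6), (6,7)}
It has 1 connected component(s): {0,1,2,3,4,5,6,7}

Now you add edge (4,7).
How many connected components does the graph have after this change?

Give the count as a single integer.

Initial component count: 1
Add (4,7): endpoints already in same component. Count unchanged: 1.
New component count: 1

Answer: 1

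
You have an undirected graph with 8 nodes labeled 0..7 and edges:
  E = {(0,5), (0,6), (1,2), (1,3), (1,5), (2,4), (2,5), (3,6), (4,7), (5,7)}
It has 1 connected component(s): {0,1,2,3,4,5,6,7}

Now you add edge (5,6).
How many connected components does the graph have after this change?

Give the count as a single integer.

Answer: 1

Derivation:
Initial component count: 1
Add (5,6): endpoints already in same component. Count unchanged: 1.
New component count: 1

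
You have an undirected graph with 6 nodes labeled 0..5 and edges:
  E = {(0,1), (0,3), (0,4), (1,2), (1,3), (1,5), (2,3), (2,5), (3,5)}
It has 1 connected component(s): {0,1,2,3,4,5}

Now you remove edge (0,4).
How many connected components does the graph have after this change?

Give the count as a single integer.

Initial component count: 1
Remove (0,4): it was a bridge. Count increases: 1 -> 2.
  After removal, components: {0,1,2,3,5} {4}
New component count: 2

Answer: 2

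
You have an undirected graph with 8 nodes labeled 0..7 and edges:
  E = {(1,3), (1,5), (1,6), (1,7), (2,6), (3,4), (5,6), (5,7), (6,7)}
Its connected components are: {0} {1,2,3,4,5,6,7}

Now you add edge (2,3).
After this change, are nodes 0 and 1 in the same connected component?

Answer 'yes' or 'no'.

Initial components: {0} {1,2,3,4,5,6,7}
Adding edge (2,3): both already in same component {1,2,3,4,5,6,7}. No change.
New components: {0} {1,2,3,4,5,6,7}
Are 0 and 1 in the same component? no

Answer: no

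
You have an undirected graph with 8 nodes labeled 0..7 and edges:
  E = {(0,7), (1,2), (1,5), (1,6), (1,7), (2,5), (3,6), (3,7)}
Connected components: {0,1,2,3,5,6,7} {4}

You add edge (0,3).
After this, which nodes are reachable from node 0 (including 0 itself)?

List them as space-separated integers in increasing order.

Before: nodes reachable from 0: {0,1,2,3,5,6,7}
Adding (0,3): both endpoints already in same component. Reachability from 0 unchanged.
After: nodes reachable from 0: {0,1,2,3,5,6,7}

Answer: 0 1 2 3 5 6 7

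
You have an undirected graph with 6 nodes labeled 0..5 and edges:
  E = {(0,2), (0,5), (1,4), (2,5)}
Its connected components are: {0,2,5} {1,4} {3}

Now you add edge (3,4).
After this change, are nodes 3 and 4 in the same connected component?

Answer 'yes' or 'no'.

Answer: yes

Derivation:
Initial components: {0,2,5} {1,4} {3}
Adding edge (3,4): merges {3} and {1,4}.
New components: {0,2,5} {1,3,4}
Are 3 and 4 in the same component? yes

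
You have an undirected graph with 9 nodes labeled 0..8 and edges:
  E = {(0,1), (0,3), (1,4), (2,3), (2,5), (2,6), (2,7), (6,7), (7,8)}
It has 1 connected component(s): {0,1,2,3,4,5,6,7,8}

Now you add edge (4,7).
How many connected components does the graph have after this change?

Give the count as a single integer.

Answer: 1

Derivation:
Initial component count: 1
Add (4,7): endpoints already in same component. Count unchanged: 1.
New component count: 1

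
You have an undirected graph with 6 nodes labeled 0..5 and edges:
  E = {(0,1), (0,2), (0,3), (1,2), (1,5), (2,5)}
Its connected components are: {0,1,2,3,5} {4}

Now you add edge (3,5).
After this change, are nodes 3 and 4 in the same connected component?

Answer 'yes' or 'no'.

Answer: no

Derivation:
Initial components: {0,1,2,3,5} {4}
Adding edge (3,5): both already in same component {0,1,2,3,5}. No change.
New components: {0,1,2,3,5} {4}
Are 3 and 4 in the same component? no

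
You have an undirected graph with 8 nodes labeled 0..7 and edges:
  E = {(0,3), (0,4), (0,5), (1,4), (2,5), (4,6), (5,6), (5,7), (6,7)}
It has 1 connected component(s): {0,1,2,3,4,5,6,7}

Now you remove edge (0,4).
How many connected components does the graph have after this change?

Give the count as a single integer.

Initial component count: 1
Remove (0,4): not a bridge. Count unchanged: 1.
  After removal, components: {0,1,2,3,4,5,6,7}
New component count: 1

Answer: 1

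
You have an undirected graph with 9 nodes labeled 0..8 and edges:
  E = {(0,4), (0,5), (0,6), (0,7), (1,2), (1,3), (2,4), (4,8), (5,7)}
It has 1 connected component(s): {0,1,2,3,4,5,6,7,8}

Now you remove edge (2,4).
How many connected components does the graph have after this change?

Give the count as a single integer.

Initial component count: 1
Remove (2,4): it was a bridge. Count increases: 1 -> 2.
  After removal, components: {0,4,5,6,7,8} {1,2,3}
New component count: 2

Answer: 2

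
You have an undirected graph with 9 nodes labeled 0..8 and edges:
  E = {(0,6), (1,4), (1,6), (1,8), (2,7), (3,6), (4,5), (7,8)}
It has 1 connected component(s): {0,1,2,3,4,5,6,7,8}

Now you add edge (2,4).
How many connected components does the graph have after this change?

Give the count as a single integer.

Initial component count: 1
Add (2,4): endpoints already in same component. Count unchanged: 1.
New component count: 1

Answer: 1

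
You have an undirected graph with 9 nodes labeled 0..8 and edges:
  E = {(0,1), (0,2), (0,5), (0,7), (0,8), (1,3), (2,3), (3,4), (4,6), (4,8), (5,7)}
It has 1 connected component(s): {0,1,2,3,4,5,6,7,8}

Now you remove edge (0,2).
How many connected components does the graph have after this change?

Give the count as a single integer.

Answer: 1

Derivation:
Initial component count: 1
Remove (0,2): not a bridge. Count unchanged: 1.
  After removal, components: {0,1,2,3,4,5,6,7,8}
New component count: 1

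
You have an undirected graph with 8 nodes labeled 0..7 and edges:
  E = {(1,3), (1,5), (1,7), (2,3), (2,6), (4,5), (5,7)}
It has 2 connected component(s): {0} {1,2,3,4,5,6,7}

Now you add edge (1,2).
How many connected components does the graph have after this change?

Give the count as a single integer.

Initial component count: 2
Add (1,2): endpoints already in same component. Count unchanged: 2.
New component count: 2

Answer: 2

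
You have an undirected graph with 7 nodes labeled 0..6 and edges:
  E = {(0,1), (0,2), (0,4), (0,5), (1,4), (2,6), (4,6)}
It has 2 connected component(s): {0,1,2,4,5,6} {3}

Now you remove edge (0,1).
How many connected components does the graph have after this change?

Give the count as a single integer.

Initial component count: 2
Remove (0,1): not a bridge. Count unchanged: 2.
  After removal, components: {0,1,2,4,5,6} {3}
New component count: 2

Answer: 2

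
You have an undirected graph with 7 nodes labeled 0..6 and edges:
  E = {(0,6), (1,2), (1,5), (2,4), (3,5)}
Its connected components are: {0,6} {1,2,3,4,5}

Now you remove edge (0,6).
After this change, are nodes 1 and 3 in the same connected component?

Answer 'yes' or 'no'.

Initial components: {0,6} {1,2,3,4,5}
Removing edge (0,6): it was a bridge — component count 2 -> 3.
New components: {0} {1,2,3,4,5} {6}
Are 1 and 3 in the same component? yes

Answer: yes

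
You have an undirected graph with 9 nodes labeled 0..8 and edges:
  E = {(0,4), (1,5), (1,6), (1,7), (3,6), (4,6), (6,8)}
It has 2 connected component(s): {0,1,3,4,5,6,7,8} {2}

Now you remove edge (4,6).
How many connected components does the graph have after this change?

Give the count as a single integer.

Initial component count: 2
Remove (4,6): it was a bridge. Count increases: 2 -> 3.
  After removal, components: {0,4} {1,3,5,6,7,8} {2}
New component count: 3

Answer: 3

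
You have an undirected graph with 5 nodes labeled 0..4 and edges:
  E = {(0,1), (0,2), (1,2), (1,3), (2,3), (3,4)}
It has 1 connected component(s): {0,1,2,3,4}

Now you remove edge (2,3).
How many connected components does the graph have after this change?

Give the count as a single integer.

Answer: 1

Derivation:
Initial component count: 1
Remove (2,3): not a bridge. Count unchanged: 1.
  After removal, components: {0,1,2,3,4}
New component count: 1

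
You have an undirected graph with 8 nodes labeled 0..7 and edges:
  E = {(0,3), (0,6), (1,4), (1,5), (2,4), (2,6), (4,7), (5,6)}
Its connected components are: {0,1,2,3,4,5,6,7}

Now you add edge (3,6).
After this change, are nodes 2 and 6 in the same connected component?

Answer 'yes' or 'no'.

Initial components: {0,1,2,3,4,5,6,7}
Adding edge (3,6): both already in same component {0,1,2,3,4,5,6,7}. No change.
New components: {0,1,2,3,4,5,6,7}
Are 2 and 6 in the same component? yes

Answer: yes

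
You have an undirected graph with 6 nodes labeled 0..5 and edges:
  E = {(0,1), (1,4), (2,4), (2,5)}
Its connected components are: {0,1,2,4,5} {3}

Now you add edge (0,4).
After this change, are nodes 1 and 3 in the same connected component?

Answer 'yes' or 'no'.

Initial components: {0,1,2,4,5} {3}
Adding edge (0,4): both already in same component {0,1,2,4,5}. No change.
New components: {0,1,2,4,5} {3}
Are 1 and 3 in the same component? no

Answer: no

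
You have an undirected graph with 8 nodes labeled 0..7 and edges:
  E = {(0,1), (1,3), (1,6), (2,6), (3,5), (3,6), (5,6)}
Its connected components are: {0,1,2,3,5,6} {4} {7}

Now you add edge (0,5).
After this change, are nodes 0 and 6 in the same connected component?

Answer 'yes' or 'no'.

Initial components: {0,1,2,3,5,6} {4} {7}
Adding edge (0,5): both already in same component {0,1,2,3,5,6}. No change.
New components: {0,1,2,3,5,6} {4} {7}
Are 0 and 6 in the same component? yes

Answer: yes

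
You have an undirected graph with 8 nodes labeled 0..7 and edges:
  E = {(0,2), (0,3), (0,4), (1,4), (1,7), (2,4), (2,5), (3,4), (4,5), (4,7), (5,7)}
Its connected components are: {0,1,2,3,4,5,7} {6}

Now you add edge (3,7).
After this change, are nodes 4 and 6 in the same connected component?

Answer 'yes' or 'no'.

Initial components: {0,1,2,3,4,5,7} {6}
Adding edge (3,7): both already in same component {0,1,2,3,4,5,7}. No change.
New components: {0,1,2,3,4,5,7} {6}
Are 4 and 6 in the same component? no

Answer: no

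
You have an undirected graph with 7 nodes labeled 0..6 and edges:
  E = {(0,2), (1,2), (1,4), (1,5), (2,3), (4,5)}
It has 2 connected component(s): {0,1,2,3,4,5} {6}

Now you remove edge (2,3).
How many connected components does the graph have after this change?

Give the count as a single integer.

Initial component count: 2
Remove (2,3): it was a bridge. Count increases: 2 -> 3.
  After removal, components: {0,1,2,4,5} {3} {6}
New component count: 3

Answer: 3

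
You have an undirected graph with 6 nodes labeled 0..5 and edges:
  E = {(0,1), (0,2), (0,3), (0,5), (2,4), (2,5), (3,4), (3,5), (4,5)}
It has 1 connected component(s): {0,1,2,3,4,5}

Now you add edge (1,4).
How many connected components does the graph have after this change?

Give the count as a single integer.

Initial component count: 1
Add (1,4): endpoints already in same component. Count unchanged: 1.
New component count: 1

Answer: 1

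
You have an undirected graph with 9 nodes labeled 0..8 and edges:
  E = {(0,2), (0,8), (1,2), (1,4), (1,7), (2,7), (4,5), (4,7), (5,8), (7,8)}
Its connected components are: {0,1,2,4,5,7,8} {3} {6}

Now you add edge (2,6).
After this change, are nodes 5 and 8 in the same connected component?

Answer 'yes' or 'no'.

Answer: yes

Derivation:
Initial components: {0,1,2,4,5,7,8} {3} {6}
Adding edge (2,6): merges {0,1,2,4,5,7,8} and {6}.
New components: {0,1,2,4,5,6,7,8} {3}
Are 5 and 8 in the same component? yes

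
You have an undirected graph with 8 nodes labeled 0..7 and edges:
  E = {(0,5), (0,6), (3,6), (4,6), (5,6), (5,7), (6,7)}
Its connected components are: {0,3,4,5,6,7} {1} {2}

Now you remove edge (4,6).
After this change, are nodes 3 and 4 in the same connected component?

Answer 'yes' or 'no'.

Answer: no

Derivation:
Initial components: {0,3,4,5,6,7} {1} {2}
Removing edge (4,6): it was a bridge — component count 3 -> 4.
New components: {0,3,5,6,7} {1} {2} {4}
Are 3 and 4 in the same component? no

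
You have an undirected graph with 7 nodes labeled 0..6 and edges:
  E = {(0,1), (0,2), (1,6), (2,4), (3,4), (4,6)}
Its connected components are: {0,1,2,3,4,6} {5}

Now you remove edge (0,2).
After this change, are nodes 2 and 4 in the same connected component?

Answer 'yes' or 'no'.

Answer: yes

Derivation:
Initial components: {0,1,2,3,4,6} {5}
Removing edge (0,2): not a bridge — component count unchanged at 2.
New components: {0,1,2,3,4,6} {5}
Are 2 and 4 in the same component? yes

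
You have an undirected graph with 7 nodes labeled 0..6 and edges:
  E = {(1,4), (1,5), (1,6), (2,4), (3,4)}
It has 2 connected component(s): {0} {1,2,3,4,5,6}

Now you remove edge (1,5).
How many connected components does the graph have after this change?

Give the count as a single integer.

Initial component count: 2
Remove (1,5): it was a bridge. Count increases: 2 -> 3.
  After removal, components: {0} {1,2,3,4,6} {5}
New component count: 3

Answer: 3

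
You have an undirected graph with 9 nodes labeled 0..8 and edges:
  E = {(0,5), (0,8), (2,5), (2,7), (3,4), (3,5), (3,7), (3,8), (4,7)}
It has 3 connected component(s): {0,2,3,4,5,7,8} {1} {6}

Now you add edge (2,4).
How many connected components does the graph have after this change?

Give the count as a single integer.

Initial component count: 3
Add (2,4): endpoints already in same component. Count unchanged: 3.
New component count: 3

Answer: 3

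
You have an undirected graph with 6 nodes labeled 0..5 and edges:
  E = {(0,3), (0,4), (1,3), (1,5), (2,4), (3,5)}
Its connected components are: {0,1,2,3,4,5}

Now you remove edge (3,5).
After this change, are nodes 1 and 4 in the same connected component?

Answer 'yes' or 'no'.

Answer: yes

Derivation:
Initial components: {0,1,2,3,4,5}
Removing edge (3,5): not a bridge — component count unchanged at 1.
New components: {0,1,2,3,4,5}
Are 1 and 4 in the same component? yes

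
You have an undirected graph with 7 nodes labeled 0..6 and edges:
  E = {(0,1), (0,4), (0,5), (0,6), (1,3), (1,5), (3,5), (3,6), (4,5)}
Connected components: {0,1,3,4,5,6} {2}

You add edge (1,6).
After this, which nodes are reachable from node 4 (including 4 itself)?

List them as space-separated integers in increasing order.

Answer: 0 1 3 4 5 6

Derivation:
Before: nodes reachable from 4: {0,1,3,4,5,6}
Adding (1,6): both endpoints already in same component. Reachability from 4 unchanged.
After: nodes reachable from 4: {0,1,3,4,5,6}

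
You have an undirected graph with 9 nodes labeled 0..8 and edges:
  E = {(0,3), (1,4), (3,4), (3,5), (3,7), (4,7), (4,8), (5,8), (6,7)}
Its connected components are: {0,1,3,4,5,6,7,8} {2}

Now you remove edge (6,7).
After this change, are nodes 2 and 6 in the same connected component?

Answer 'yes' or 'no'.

Initial components: {0,1,3,4,5,6,7,8} {2}
Removing edge (6,7): it was a bridge — component count 2 -> 3.
New components: {0,1,3,4,5,7,8} {2} {6}
Are 2 and 6 in the same component? no

Answer: no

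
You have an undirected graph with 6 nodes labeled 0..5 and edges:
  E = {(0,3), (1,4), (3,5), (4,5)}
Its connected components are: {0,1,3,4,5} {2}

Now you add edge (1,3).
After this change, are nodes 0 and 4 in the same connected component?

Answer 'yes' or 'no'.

Answer: yes

Derivation:
Initial components: {0,1,3,4,5} {2}
Adding edge (1,3): both already in same component {0,1,3,4,5}. No change.
New components: {0,1,3,4,5} {2}
Are 0 and 4 in the same component? yes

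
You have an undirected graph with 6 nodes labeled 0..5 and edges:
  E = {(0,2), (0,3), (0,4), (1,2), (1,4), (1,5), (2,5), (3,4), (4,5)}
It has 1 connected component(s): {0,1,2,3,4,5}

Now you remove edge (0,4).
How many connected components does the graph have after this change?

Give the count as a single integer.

Initial component count: 1
Remove (0,4): not a bridge. Count unchanged: 1.
  After removal, components: {0,1,2,3,4,5}
New component count: 1

Answer: 1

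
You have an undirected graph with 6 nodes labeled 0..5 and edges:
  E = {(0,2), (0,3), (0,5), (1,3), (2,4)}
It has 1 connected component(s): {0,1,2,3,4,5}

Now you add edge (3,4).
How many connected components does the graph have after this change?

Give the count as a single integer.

Answer: 1

Derivation:
Initial component count: 1
Add (3,4): endpoints already in same component. Count unchanged: 1.
New component count: 1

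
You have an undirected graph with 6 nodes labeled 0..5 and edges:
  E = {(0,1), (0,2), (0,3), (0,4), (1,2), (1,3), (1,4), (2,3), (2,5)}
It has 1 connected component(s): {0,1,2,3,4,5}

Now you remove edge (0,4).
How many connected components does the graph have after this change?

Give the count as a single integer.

Initial component count: 1
Remove (0,4): not a bridge. Count unchanged: 1.
  After removal, components: {0,1,2,3,4,5}
New component count: 1

Answer: 1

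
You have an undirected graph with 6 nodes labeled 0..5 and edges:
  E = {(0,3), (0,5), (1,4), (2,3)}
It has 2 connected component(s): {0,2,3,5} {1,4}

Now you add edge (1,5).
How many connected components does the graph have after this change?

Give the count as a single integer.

Answer: 1

Derivation:
Initial component count: 2
Add (1,5): merges two components. Count decreases: 2 -> 1.
New component count: 1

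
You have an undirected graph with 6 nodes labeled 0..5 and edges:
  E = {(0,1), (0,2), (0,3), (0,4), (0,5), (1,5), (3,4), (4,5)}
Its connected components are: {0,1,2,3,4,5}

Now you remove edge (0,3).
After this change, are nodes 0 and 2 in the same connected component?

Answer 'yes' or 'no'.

Answer: yes

Derivation:
Initial components: {0,1,2,3,4,5}
Removing edge (0,3): not a bridge — component count unchanged at 1.
New components: {0,1,2,3,4,5}
Are 0 and 2 in the same component? yes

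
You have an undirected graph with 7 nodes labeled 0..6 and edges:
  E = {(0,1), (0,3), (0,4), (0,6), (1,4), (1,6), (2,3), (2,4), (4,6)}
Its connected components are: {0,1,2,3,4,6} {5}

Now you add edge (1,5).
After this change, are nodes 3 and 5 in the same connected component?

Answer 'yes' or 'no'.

Initial components: {0,1,2,3,4,6} {5}
Adding edge (1,5): merges {0,1,2,3,4,6} and {5}.
New components: {0,1,2,3,4,5,6}
Are 3 and 5 in the same component? yes

Answer: yes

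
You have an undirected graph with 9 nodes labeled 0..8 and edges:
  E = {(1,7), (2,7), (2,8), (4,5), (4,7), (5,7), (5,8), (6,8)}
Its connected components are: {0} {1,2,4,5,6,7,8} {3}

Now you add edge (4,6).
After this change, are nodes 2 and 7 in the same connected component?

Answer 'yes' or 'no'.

Initial components: {0} {1,2,4,5,6,7,8} {3}
Adding edge (4,6): both already in same component {1,2,4,5,6,7,8}. No change.
New components: {0} {1,2,4,5,6,7,8} {3}
Are 2 and 7 in the same component? yes

Answer: yes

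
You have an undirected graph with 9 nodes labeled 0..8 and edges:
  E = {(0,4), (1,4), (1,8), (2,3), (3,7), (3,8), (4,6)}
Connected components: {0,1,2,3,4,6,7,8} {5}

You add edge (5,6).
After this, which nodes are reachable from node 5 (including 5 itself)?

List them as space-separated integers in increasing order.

Before: nodes reachable from 5: {5}
Adding (5,6): merges 5's component with another. Reachability grows.
After: nodes reachable from 5: {0,1,2,3,4,5,6,7,8}

Answer: 0 1 2 3 4 5 6 7 8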